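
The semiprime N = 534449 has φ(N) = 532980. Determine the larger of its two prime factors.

φ(n) = (p−1)(q−1) = n − (p+q) + 1, so p + q = 534449 − 532980 + 1 = 1470.
p and q are the roots of t² − 1470t + 534449 = 0.
Discriminant: 1470² − 4·534449 = 2160900 − 2137796 = 23104; √23104 = 152.
q = (1470 − 152)/2 = 659, p = (1470 + 152)/2 = 811.
Check: 659 · 811 = 534449.

811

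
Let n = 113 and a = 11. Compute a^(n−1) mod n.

11^1 ≡ 11 (mod 113)
11^2 ≡ 11^2 = 121 ≡ 8 (mod 113)
11^4 ≡ 8^2 = 64 ≡ 64 (mod 113)
11^8 ≡ 64^2 = 4096 ≡ 28 (mod 113)
11^16 ≡ 28^2 = 784 ≡ 106 (mod 113)
11^32 ≡ 106^2 = 11236 ≡ 49 (mod 113)
11^64 ≡ 49^2 = 2401 ≡ 28 (mod 113)
112 = 64 + 32 + 16 in binary powers of 2.
So 11^112 ≡ 28 · 49 · 106 ≡ 1 (mod 113).
Since the result is 1, base 11 gives no evidence that 113 is composite.

1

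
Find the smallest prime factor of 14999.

14999 is odd.
Digit sum 32, not divisible by 3.
Ends in 9: not divisible by 5.
7: 14999 = 7·2142 + 5
11: 14999 = 11·1363 + 6
13: 14999 = 13·1153 + 10
17: 14999 = 17·882 + 5
19: 14999 = 19·789 + 8
23: 14999 = 23·652 + 3
29: 14999 = 29·517 + 6
31: 14999 = 31·483 + 26
37: 14999 = 37·405 + 14
41: 14999 = 41·365 + 34
43: 14999 = 43·348 + 35
47: 14999 = 47·319 + 6
53: 14999 = 53·283

53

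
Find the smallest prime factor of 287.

287 is odd.
Digit sum 17, not divisible by 3.
Ends in 7: not divisible by 5.
7: 287 = 7·41

7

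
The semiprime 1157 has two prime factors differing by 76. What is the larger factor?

89

Since p = q + 76, we have 1157 = q(q + 76), so q² + 76q − 1157 = 0.
Discriminant: 76² + 4·1157 = 5776 + 4628 = 10404; √10404 = 102.
q = (−76 + 102)/2 = 13, and p = q + 76 = 89.
Check: 13 · 89 = 1157.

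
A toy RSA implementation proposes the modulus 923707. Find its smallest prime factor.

923707 is odd.
Digit sum 28, not divisible by 3.
Ends in 7: not divisible by 5.
7: 923707 = 7·131958 + 1
11: 923707 = 11·83973 + 4
13: 923707 = 13·71054 + 5
17: 923707 = 17·54335 + 12
19: 923707 = 19·48616 + 3
23: 923707 = 23·40161 + 4
29: 923707 = 29·31851 + 28
31: 923707 = 31·29797

31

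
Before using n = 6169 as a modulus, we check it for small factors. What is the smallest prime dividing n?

6169 is odd.
Digit sum 22, not divisible by 3.
Ends in 9: not divisible by 5.
7: 6169 = 7·881 + 2
11: 6169 = 11·560 + 9
13: 6169 = 13·474 + 7
17: 6169 = 17·362 + 15
19: 6169 = 19·324 + 13
23: 6169 = 23·268 + 5
29: 6169 = 29·212 + 21
31: 6169 = 31·199

31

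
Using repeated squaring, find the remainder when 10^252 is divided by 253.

177

10^1 ≡ 10 (mod 253)
10^2 ≡ 10^2 = 100 ≡ 100 (mod 253)
10^4 ≡ 100^2 = 10000 ≡ 133 (mod 253)
10^8 ≡ 133^2 = 17689 ≡ 232 (mod 253)
10^16 ≡ 232^2 = 53824 ≡ 188 (mod 253)
10^32 ≡ 188^2 = 35344 ≡ 177 (mod 253)
10^64 ≡ 177^2 = 31329 ≡ 210 (mod 253)
10^128 ≡ 210^2 = 44100 ≡ 78 (mod 253)
252 = 128 + 64 + 32 + 16 + 8 + 4 in binary powers of 2.
So 10^252 ≡ 78 · 210 · 177 · 188 · 232 · 133 ≡ 177 (mod 253).
Since 177 ≠ 1, base 10 is a Fermat witness: 253 is composite.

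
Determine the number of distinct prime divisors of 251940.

251940 = 2^2 · 62985
62985 = 3 · 20995
20995 = 5 · 4199
4199 = 13 · 323
323 = 17 · 19
251940 = 2^2 · 3 · 5 · 13 · 17 · 19, which has 6 distinct prime factors.

6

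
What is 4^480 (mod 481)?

417

4^1 ≡ 4 (mod 481)
4^2 ≡ 4^2 = 16 ≡ 16 (mod 481)
4^4 ≡ 16^2 = 256 ≡ 256 (mod 481)
4^8 ≡ 256^2 = 65536 ≡ 120 (mod 481)
4^16 ≡ 120^2 = 14400 ≡ 451 (mod 481)
4^32 ≡ 451^2 = 203401 ≡ 419 (mod 481)
4^64 ≡ 419^2 = 175561 ≡ 477 (mod 481)
4^128 ≡ 477^2 = 227529 ≡ 16 (mod 481)
4^256 ≡ 16^2 = 256 ≡ 256 (mod 481)
480 = 256 + 128 + 64 + 32 in binary powers of 2.
So 4^480 ≡ 256 · 16 · 477 · 419 ≡ 417 (mod 481).
Since 417 ≠ 1, base 4 is a Fermat witness: 481 is composite.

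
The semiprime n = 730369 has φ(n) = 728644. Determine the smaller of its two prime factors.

φ(n) = (p−1)(q−1) = n − (p+q) + 1, so p + q = 730369 − 728644 + 1 = 1726.
p and q are the roots of t² − 1726t + 730369 = 0.
Discriminant: 1726² − 4·730369 = 2979076 − 2921476 = 57600; √57600 = 240.
q = (1726 − 240)/2 = 743, p = (1726 + 240)/2 = 983.
Check: 743 · 983 = 730369.

743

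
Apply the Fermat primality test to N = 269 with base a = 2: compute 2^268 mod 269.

2^1 ≡ 2 (mod 269)
2^2 ≡ 2^2 = 4 ≡ 4 (mod 269)
2^4 ≡ 4^2 = 16 ≡ 16 (mod 269)
2^8 ≡ 16^2 = 256 ≡ 256 (mod 269)
2^16 ≡ 256^2 = 65536 ≡ 169 (mod 269)
2^32 ≡ 169^2 = 28561 ≡ 47 (mod 269)
2^64 ≡ 47^2 = 2209 ≡ 57 (mod 269)
2^128 ≡ 57^2 = 3249 ≡ 21 (mod 269)
2^256 ≡ 21^2 = 441 ≡ 172 (mod 269)
268 = 256 + 8 + 4 in binary powers of 2.
So 2^268 ≡ 172 · 256 · 16 ≡ 1 (mod 269).
Since the result is 1, base 2 gives no evidence that 269 is composite.

1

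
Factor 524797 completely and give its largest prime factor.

79

524797 = 7 · 74971
74971 = 13 · 5767
5767 = 73 · 79
79 is prime.
So 524797 = 7 · 13 · 73 · 79; the largest prime factor is 79.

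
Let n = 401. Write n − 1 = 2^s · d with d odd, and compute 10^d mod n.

356

401 − 1 = 400 = 2^4 · 25, so d = 25.
10^1 ≡ 10 (mod 401)
10^2 ≡ 10^2 = 100 ≡ 100 (mod 401)
10^4 ≡ 100^2 = 10000 ≡ 376 (mod 401)
10^8 ≡ 376^2 = 141376 ≡ 224 (mod 401)
10^16 ≡ 224^2 = 50176 ≡ 51 (mod 401)
25 = 16 + 8 + 1 in binary powers of 2.
So 10^25 ≡ 51 · 224 · 10 ≡ 356 (mod 401).
Squaring chain: 356 → 20 → 400 → 1; reaches −1, so base 10 does not prove 401 composite.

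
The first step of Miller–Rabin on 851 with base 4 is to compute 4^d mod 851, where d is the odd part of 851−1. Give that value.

169

851 − 1 = 850 = 2^1 · 425, so d = 425.
4^1 ≡ 4 (mod 851)
4^2 ≡ 4^2 = 16 ≡ 16 (mod 851)
4^4 ≡ 16^2 = 256 ≡ 256 (mod 851)
4^8 ≡ 256^2 = 65536 ≡ 9 (mod 851)
4^16 ≡ 9^2 = 81 ≡ 81 (mod 851)
4^32 ≡ 81^2 = 6561 ≡ 604 (mod 851)
4^64 ≡ 604^2 = 364816 ≡ 588 (mod 851)
4^128 ≡ 588^2 = 345744 ≡ 238 (mod 851)
4^256 ≡ 238^2 = 56644 ≡ 478 (mod 851)
425 = 256 + 128 + 32 + 8 + 1 in binary powers of 2.
So 4^425 ≡ 478 · 238 · 604 · 9 · 4 ≡ 169 (mod 851).
Squaring chain: 169; never reaches −1, so base 4 is a Miller–Rabin witness that 851 is composite.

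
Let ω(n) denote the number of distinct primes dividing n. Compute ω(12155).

12155 = 5 · 2431
2431 = 11 · 221
221 = 13 · 17
12155 = 5 · 11 · 13 · 17, which has 4 distinct prime factors.

4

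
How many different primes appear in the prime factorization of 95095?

95095 = 5 · 19019
19019 = 7 · 2717
2717 = 11 · 247
247 = 13 · 19
95095 = 5 · 7 · 11 · 13 · 19, which has 5 distinct prime factors.

5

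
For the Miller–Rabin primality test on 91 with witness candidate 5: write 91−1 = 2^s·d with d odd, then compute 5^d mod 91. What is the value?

91 − 1 = 90 = 2^1 · 45, so d = 45.
5^1 ≡ 5 (mod 91)
5^2 ≡ 5^2 = 25 ≡ 25 (mod 91)
5^4 ≡ 25^2 = 625 ≡ 79 (mod 91)
5^8 ≡ 79^2 = 6241 ≡ 53 (mod 91)
5^16 ≡ 53^2 = 2809 ≡ 79 (mod 91)
5^32 ≡ 79^2 = 6241 ≡ 53 (mod 91)
45 = 32 + 8 + 4 + 1 in binary powers of 2.
So 5^45 ≡ 53 · 53 · 79 · 5 ≡ 83 (mod 91).
Squaring chain: 83; never reaches −1, so base 5 is a Miller–Rabin witness that 91 is composite.

83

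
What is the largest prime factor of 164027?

97

164027 = 19 · 8633
8633 = 89 · 97
97 is prime.
So 164027 = 19 · 89 · 97; the largest prime factor is 97.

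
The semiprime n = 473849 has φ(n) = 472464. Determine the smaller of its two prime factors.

613

φ(n) = (p−1)(q−1) = n − (p+q) + 1, so p + q = 473849 − 472464 + 1 = 1386.
p and q are the roots of t² − 1386t + 473849 = 0.
Discriminant: 1386² − 4·473849 = 1920996 − 1895396 = 25600; √25600 = 160.
q = (1386 − 160)/2 = 613, p = (1386 + 160)/2 = 773.
Check: 613 · 773 = 473849.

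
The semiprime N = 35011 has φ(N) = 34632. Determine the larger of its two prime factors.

223

φ(n) = (p−1)(q−1) = n − (p+q) + 1, so p + q = 35011 − 34632 + 1 = 380.
p and q are the roots of t² − 380t + 35011 = 0.
Discriminant: 380² − 4·35011 = 144400 − 140044 = 4356; √4356 = 66.
q = (380 − 66)/2 = 157, p = (380 + 66)/2 = 223.
Check: 157 · 223 = 35011.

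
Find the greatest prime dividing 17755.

17755 = 5 · 3551
3551 = 53 · 67
67 is prime.
So 17755 = 5 · 53 · 67; the largest prime factor is 67.

67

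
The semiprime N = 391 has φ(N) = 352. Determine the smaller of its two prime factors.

17

φ(n) = (p−1)(q−1) = n − (p+q) + 1, so p + q = 391 − 352 + 1 = 40.
p and q are the roots of t² − 40t + 391 = 0.
Discriminant: 40² − 4·391 = 1600 − 1564 = 36; √36 = 6.
q = (40 − 6)/2 = 17, p = (40 + 6)/2 = 23.
Check: 17 · 23 = 391.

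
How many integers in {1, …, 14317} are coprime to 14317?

14076

Factor: 14317 = 103 · 139.
φ(14317) = (103−1) · (139−1) = 102 · 138 = 14076.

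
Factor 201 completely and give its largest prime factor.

67

201 = 3 · 67
67 is prime.
So 201 = 3 · 67; the largest prime factor is 67.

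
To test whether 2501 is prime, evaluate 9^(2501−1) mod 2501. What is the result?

1

9^1 ≡ 9 (mod 2501)
9^2 ≡ 9^2 = 81 ≡ 81 (mod 2501)
9^4 ≡ 81^2 = 6561 ≡ 1559 (mod 2501)
9^8 ≡ 1559^2 = 2430481 ≡ 2010 (mod 2501)
9^16 ≡ 2010^2 = 4040100 ≡ 985 (mod 2501)
9^32 ≡ 985^2 = 970225 ≡ 2338 (mod 2501)
9^64 ≡ 2338^2 = 5466244 ≡ 1559 (mod 2501)
9^128 ≡ 1559^2 = 2430481 ≡ 2010 (mod 2501)
9^256 ≡ 2010^2 = 4040100 ≡ 985 (mod 2501)
9^512 ≡ 985^2 = 970225 ≡ 2338 (mod 2501)
9^1024 ≡ 2338^2 = 5466244 ≡ 1559 (mod 2501)
9^2048 ≡ 1559^2 = 2430481 ≡ 2010 (mod 2501)
2500 = 2048 + 256 + 128 + 64 + 4 in binary powers of 2.
So 9^2500 ≡ 2010 · 985 · 2010 · 1559 · 1559 ≡ 1 (mod 2501).
Since the result is 1, base 9 gives no evidence that 2501 is composite.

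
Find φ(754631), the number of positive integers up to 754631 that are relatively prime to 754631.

728640

Factor: 754631 = 61 · 89 · 139.
φ(754631) = (61−1) · (89−1) · (139−1) = 60 · 88 · 138 = 728640.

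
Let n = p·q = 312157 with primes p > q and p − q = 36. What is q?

541

Since p = q + 36, we have 312157 = q(q + 36), so q² + 36q − 312157 = 0.
Discriminant: 36² + 4·312157 = 1296 + 1248628 = 1249924; √1249924 = 1118.
q = (−36 + 1118)/2 = 541, and p = q + 36 = 577.
Check: 541 · 577 = 312157.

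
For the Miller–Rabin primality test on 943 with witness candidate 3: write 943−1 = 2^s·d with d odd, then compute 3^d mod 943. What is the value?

943 − 1 = 942 = 2^1 · 471, so d = 471.
3^1 ≡ 3 (mod 943)
3^2 ≡ 3^2 = 9 ≡ 9 (mod 943)
3^4 ≡ 9^2 = 81 ≡ 81 (mod 943)
3^8 ≡ 81^2 = 6561 ≡ 903 (mod 943)
3^16 ≡ 903^2 = 815409 ≡ 657 (mod 943)
3^32 ≡ 657^2 = 431649 ≡ 698 (mod 943)
3^64 ≡ 698^2 = 487204 ≡ 616 (mod 943)
3^128 ≡ 616^2 = 379456 ≡ 370 (mod 943)
3^256 ≡ 370^2 = 136900 ≡ 165 (mod 943)
471 = 256 + 128 + 64 + 16 + 4 + 2 + 1 in binary powers of 2.
So 3^471 ≡ 165 · 370 · 616 · 657 · 81 · 9 · 3 ≡ 547 (mod 943).
Squaring chain: 547; never reaches −1, so base 3 is a Miller–Rabin witness that 943 is composite.

547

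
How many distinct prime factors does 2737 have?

3

2737 = 7 · 391
391 = 17 · 23
2737 = 7 · 17 · 23, which has 3 distinct prime factors.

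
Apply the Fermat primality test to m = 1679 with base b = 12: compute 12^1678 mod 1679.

653

12^1 ≡ 12 (mod 1679)
12^2 ≡ 12^2 = 144 ≡ 144 (mod 1679)
12^4 ≡ 144^2 = 20736 ≡ 588 (mod 1679)
12^8 ≡ 588^2 = 345744 ≡ 1549 (mod 1679)
12^16 ≡ 1549^2 = 2399401 ≡ 110 (mod 1679)
12^32 ≡ 110^2 = 12100 ≡ 347 (mod 1679)
12^64 ≡ 347^2 = 120409 ≡ 1200 (mod 1679)
12^128 ≡ 1200^2 = 1440000 ≡ 1097 (mod 1679)
12^256 ≡ 1097^2 = 1203409 ≡ 1245 (mod 1679)
12^512 ≡ 1245^2 = 1550025 ≡ 308 (mod 1679)
12^1024 ≡ 308^2 = 94864 ≡ 840 (mod 1679)
1678 = 1024 + 512 + 128 + 8 + 4 + 2 in binary powers of 2.
So 12^1678 ≡ 840 · 308 · 1097 · 1549 · 588 · 144 ≡ 653 (mod 1679).
Since 653 ≠ 1, base 12 is a Fermat witness: 1679 is composite.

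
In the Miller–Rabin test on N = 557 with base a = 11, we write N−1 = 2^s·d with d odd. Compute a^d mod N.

557 − 1 = 556 = 2^2 · 139, so d = 139.
11^1 ≡ 11 (mod 557)
11^2 ≡ 11^2 = 121 ≡ 121 (mod 557)
11^4 ≡ 121^2 = 14641 ≡ 159 (mod 557)
11^8 ≡ 159^2 = 25281 ≡ 216 (mod 557)
11^16 ≡ 216^2 = 46656 ≡ 425 (mod 557)
11^32 ≡ 425^2 = 180625 ≡ 157 (mod 557)
11^64 ≡ 157^2 = 24649 ≡ 141 (mod 557)
11^128 ≡ 141^2 = 19881 ≡ 386 (mod 557)
139 = 128 + 8 + 2 + 1 in binary powers of 2.
So 11^139 ≡ 386 · 216 · 121 · 11 ≡ 118 (mod 557).
Squaring chain: 118 → 556; reaches −1, so base 11 does not prove 557 composite.

118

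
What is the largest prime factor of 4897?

4897 = 59 · 83
83 is prime.
So 4897 = 59 · 83; the largest prime factor is 83.

83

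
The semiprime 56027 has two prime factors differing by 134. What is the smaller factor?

179

Since p = q + 134, we have 56027 = q(q + 134), so q² + 134q − 56027 = 0.
Discriminant: 134² + 4·56027 = 17956 + 224108 = 242064; √242064 = 492.
q = (−134 + 492)/2 = 179, and p = q + 134 = 313.
Check: 179 · 313 = 56027.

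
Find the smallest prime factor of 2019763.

29

2019763 is odd.
Digit sum 28, not divisible by 3.
Ends in 3: not divisible by 5.
7: 2019763 = 7·288537 + 4
11: 2019763 = 11·183614 + 9
13: 2019763 = 13·155366 + 5
17: 2019763 = 17·118809 + 10
19: 2019763 = 19·106303 + 6
23: 2019763 = 23·87815 + 18
29: 2019763 = 29·69647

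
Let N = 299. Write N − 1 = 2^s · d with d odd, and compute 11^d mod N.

267

299 − 1 = 298 = 2^1 · 149, so d = 149.
11^1 ≡ 11 (mod 299)
11^2 ≡ 11^2 = 121 ≡ 121 (mod 299)
11^4 ≡ 121^2 = 14641 ≡ 289 (mod 299)
11^8 ≡ 289^2 = 83521 ≡ 100 (mod 299)
11^16 ≡ 100^2 = 10000 ≡ 133 (mod 299)
11^32 ≡ 133^2 = 17689 ≡ 48 (mod 299)
11^64 ≡ 48^2 = 2304 ≡ 211 (mod 299)
11^128 ≡ 211^2 = 44521 ≡ 269 (mod 299)
149 = 128 + 16 + 4 + 1 in binary powers of 2.
So 11^149 ≡ 269 · 133 · 289 · 11 ≡ 267 (mod 299).
Squaring chain: 267; never reaches −1, so base 11 is a Miller–Rabin witness that 299 is composite.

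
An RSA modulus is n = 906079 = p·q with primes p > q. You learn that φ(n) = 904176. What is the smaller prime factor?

φ(n) = (p−1)(q−1) = n − (p+q) + 1, so p + q = 906079 − 904176 + 1 = 1904.
p and q are the roots of t² − 1904t + 906079 = 0.
Discriminant: 1904² − 4·906079 = 3625216 − 3624316 = 900; √900 = 30.
q = (1904 − 30)/2 = 937, p = (1904 + 30)/2 = 967.
Check: 937 · 967 = 906079.

937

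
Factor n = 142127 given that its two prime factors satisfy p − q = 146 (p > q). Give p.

Since p = q + 146, we have 142127 = q(q + 146), so q² + 146q − 142127 = 0.
Discriminant: 146² + 4·142127 = 21316 + 568508 = 589824; √589824 = 768.
q = (−146 + 768)/2 = 311, and p = q + 146 = 457.
Check: 311 · 457 = 142127.

457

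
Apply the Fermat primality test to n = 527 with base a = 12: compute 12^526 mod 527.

236

12^1 ≡ 12 (mod 527)
12^2 ≡ 12^2 = 144 ≡ 144 (mod 527)
12^4 ≡ 144^2 = 20736 ≡ 183 (mod 527)
12^8 ≡ 183^2 = 33489 ≡ 288 (mod 527)
12^16 ≡ 288^2 = 82944 ≡ 205 (mod 527)
12^32 ≡ 205^2 = 42025 ≡ 392 (mod 527)
12^64 ≡ 392^2 = 153664 ≡ 307 (mod 527)
12^128 ≡ 307^2 = 94249 ≡ 443 (mod 527)
12^256 ≡ 443^2 = 196249 ≡ 205 (mod 527)
12^512 ≡ 205^2 = 42025 ≡ 392 (mod 527)
526 = 512 + 8 + 4 + 2 in binary powers of 2.
So 12^526 ≡ 392 · 288 · 183 · 144 ≡ 236 (mod 527).
Since 236 ≠ 1, base 12 is a Fermat witness: 527 is composite.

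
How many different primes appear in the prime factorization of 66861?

66861 = 3^2 · 7429
7429 = 17 · 437
437 = 19 · 23
66861 = 3^2 · 17 · 19 · 23, which has 4 distinct prime factors.

4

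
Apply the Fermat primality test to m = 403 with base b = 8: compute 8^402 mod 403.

8^1 ≡ 8 (mod 403)
8^2 ≡ 8^2 = 64 ≡ 64 (mod 403)
8^4 ≡ 64^2 = 4096 ≡ 66 (mod 403)
8^8 ≡ 66^2 = 4356 ≡ 326 (mod 403)
8^16 ≡ 326^2 = 106276 ≡ 287 (mod 403)
8^32 ≡ 287^2 = 82369 ≡ 157 (mod 403)
8^64 ≡ 157^2 = 24649 ≡ 66 (mod 403)
8^128 ≡ 66^2 = 4356 ≡ 326 (mod 403)
8^256 ≡ 326^2 = 106276 ≡ 287 (mod 403)
402 = 256 + 128 + 16 + 2 in binary powers of 2.
So 8^402 ≡ 287 · 326 · 287 · 64 ≡ 64 (mod 403).
Since 64 ≠ 1, base 8 is a Fermat witness: 403 is composite.

64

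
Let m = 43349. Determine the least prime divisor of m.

67

43349 is odd.
Digit sum 23, not divisible by 3.
Ends in 9: not divisible by 5.
7: 43349 = 7·6192 + 5
11: 43349 = 11·3940 + 9
13: 43349 = 13·3334 + 7
17: 43349 = 17·2549 + 16
19: 43349 = 19·2281 + 10
23: 43349 = 23·1884 + 17
29: 43349 = 29·1494 + 23
31: 43349 = 31·1398 + 11
37: 43349 = 37·1171 + 22
41: 43349 = 41·1057 + 12
43: 43349 = 43·1008 + 5
47: 43349 = 47·922 + 15
53: 43349 = 53·817 + 48
59: 43349 = 59·734 + 43
61: 43349 = 61·710 + 39
67: 43349 = 67·647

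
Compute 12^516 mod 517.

12^1 ≡ 12 (mod 517)
12^2 ≡ 12^2 = 144 ≡ 144 (mod 517)
12^4 ≡ 144^2 = 20736 ≡ 56 (mod 517)
12^8 ≡ 56^2 = 3136 ≡ 34 (mod 517)
12^16 ≡ 34^2 = 1156 ≡ 122 (mod 517)
12^32 ≡ 122^2 = 14884 ≡ 408 (mod 517)
12^64 ≡ 408^2 = 166464 ≡ 507 (mod 517)
12^128 ≡ 507^2 = 257049 ≡ 100 (mod 517)
12^256 ≡ 100^2 = 10000 ≡ 177 (mod 517)
12^512 ≡ 177^2 = 31329 ≡ 309 (mod 517)
516 = 512 + 4 in binary powers of 2.
So 12^516 ≡ 309 · 56 ≡ 243 (mod 517).
Since 243 ≠ 1, base 12 is a Fermat witness: 517 is composite.

243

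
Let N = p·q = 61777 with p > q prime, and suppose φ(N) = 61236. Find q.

163

φ(n) = (p−1)(q−1) = n − (p+q) + 1, so p + q = 61777 − 61236 + 1 = 542.
p and q are the roots of t² − 542t + 61777 = 0.
Discriminant: 542² − 4·61777 = 293764 − 247108 = 46656; √46656 = 216.
q = (542 − 216)/2 = 163, p = (542 + 216)/2 = 379.
Check: 163 · 379 = 61777.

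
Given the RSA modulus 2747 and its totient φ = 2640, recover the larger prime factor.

φ(n) = (p−1)(q−1) = n − (p+q) + 1, so p + q = 2747 − 2640 + 1 = 108.
p and q are the roots of t² − 108t + 2747 = 0.
Discriminant: 108² − 4·2747 = 11664 − 10988 = 676; √676 = 26.
q = (108 − 26)/2 = 41, p = (108 + 26)/2 = 67.
Check: 41 · 67 = 2747.

67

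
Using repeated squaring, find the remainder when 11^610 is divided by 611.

11^1 ≡ 11 (mod 611)
11^2 ≡ 11^2 = 121 ≡ 121 (mod 611)
11^4 ≡ 121^2 = 14641 ≡ 588 (mod 611)
11^8 ≡ 588^2 = 345744 ≡ 529 (mod 611)
11^16 ≡ 529^2 = 279841 ≡ 3 (mod 611)
11^32 ≡ 3^2 = 9 ≡ 9 (mod 611)
11^64 ≡ 9^2 = 81 ≡ 81 (mod 611)
11^128 ≡ 81^2 = 6561 ≡ 451 (mod 611)
11^256 ≡ 451^2 = 203401 ≡ 549 (mod 611)
11^512 ≡ 549^2 = 301401 ≡ 178 (mod 611)
610 = 512 + 64 + 32 + 2 in binary powers of 2.
So 11^610 ≡ 178 · 81 · 9 · 121 ≡ 335 (mod 611).
Since 335 ≠ 1, base 11 is a Fermat witness: 611 is composite.

335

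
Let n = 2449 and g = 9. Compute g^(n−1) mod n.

9^1 ≡ 9 (mod 2449)
9^2 ≡ 9^2 = 81 ≡ 81 (mod 2449)
9^4 ≡ 81^2 = 6561 ≡ 1663 (mod 2449)
9^8 ≡ 1663^2 = 2765569 ≡ 648 (mod 2449)
9^16 ≡ 648^2 = 419904 ≡ 1125 (mod 2449)
9^32 ≡ 1125^2 = 1265625 ≡ 1941 (mod 2449)
9^64 ≡ 1941^2 = 3767481 ≡ 919 (mod 2449)
9^128 ≡ 919^2 = 844561 ≡ 2105 (mod 2449)
9^256 ≡ 2105^2 = 4431025 ≡ 784 (mod 2449)
9^512 ≡ 784^2 = 614656 ≡ 2406 (mod 2449)
9^1024 ≡ 2406^2 = 5788836 ≡ 1849 (mod 2449)
9^2048 ≡ 1849^2 = 3418801 ≡ 2446 (mod 2449)
2448 = 2048 + 256 + 128 + 16 in binary powers of 2.
So 9^2448 ≡ 2446 · 784 · 2105 · 1125 ≡ 1721 (mod 2449).
Since 1721 ≠ 1, base 9 is a Fermat witness: 2449 is composite.

1721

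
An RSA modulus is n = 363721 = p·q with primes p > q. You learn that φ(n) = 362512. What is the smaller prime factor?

φ(n) = (p−1)(q−1) = n − (p+q) + 1, so p + q = 363721 − 362512 + 1 = 1210.
p and q are the roots of t² − 1210t + 363721 = 0.
Discriminant: 1210² − 4·363721 = 1464100 − 1454884 = 9216; √9216 = 96.
q = (1210 − 96)/2 = 557, p = (1210 + 96)/2 = 653.
Check: 557 · 653 = 363721.

557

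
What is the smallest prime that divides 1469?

13

1469 is odd.
Digit sum 20, not divisible by 3.
Ends in 9: not divisible by 5.
7: 1469 = 7·209 + 6
11: 1469 = 11·133 + 6
13: 1469 = 13·113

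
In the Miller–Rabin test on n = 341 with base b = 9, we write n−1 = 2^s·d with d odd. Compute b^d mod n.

341 − 1 = 340 = 2^2 · 85, so d = 85.
9^1 ≡ 9 (mod 341)
9^2 ≡ 9^2 = 81 ≡ 81 (mod 341)
9^4 ≡ 81^2 = 6561 ≡ 82 (mod 341)
9^8 ≡ 82^2 = 6724 ≡ 245 (mod 341)
9^16 ≡ 245^2 = 60025 ≡ 9 (mod 341)
9^32 ≡ 9^2 = 81 ≡ 81 (mod 341)
9^64 ≡ 81^2 = 6561 ≡ 82 (mod 341)
85 = 64 + 16 + 4 + 1 in binary powers of 2.
So 9^85 ≡ 82 · 9 · 82 · 9 ≡ 67 (mod 341).
Squaring chain: 67 → 56; never reaches −1, so base 9 is a Miller–Rabin witness that 341 is composite.

67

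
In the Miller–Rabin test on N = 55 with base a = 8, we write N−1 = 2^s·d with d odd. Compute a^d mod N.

2

55 − 1 = 54 = 2^1 · 27, so d = 27.
8^1 ≡ 8 (mod 55)
8^2 ≡ 8^2 = 64 ≡ 9 (mod 55)
8^4 ≡ 9^2 = 81 ≡ 26 (mod 55)
8^8 ≡ 26^2 = 676 ≡ 16 (mod 55)
8^16 ≡ 16^2 = 256 ≡ 36 (mod 55)
27 = 16 + 8 + 2 + 1 in binary powers of 2.
So 8^27 ≡ 36 · 16 · 9 · 8 ≡ 2 (mod 55).
Squaring chain: 2; never reaches −1, so base 8 is a Miller–Rabin witness that 55 is composite.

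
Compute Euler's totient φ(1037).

Factor: 1037 = 17 · 61.
φ(1037) = (17−1) · (61−1) = 16 · 60 = 960.

960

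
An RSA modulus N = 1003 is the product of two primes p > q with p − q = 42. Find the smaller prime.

Since p = q + 42, we have 1003 = q(q + 42), so q² + 42q − 1003 = 0.
Discriminant: 42² + 4·1003 = 1764 + 4012 = 5776; √5776 = 76.
q = (−42 + 76)/2 = 17, and p = q + 42 = 59.
Check: 17 · 59 = 1003.

17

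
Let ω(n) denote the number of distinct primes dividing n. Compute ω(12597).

12597 = 3 · 4199
4199 = 13 · 323
323 = 17 · 19
12597 = 3 · 13 · 17 · 19, which has 4 distinct prime factors.

4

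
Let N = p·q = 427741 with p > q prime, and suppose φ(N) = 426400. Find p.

φ(n) = (p−1)(q−1) = n − (p+q) + 1, so p + q = 427741 − 426400 + 1 = 1342.
p and q are the roots of t² − 1342t + 427741 = 0.
Discriminant: 1342² − 4·427741 = 1800964 − 1710964 = 90000; √90000 = 300.
q = (1342 − 300)/2 = 521, p = (1342 + 300)/2 = 821.
Check: 521 · 821 = 427741.

821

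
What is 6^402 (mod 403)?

311

6^1 ≡ 6 (mod 403)
6^2 ≡ 6^2 = 36 ≡ 36 (mod 403)
6^4 ≡ 36^2 = 1296 ≡ 87 (mod 403)
6^8 ≡ 87^2 = 7569 ≡ 315 (mod 403)
6^16 ≡ 315^2 = 99225 ≡ 87 (mod 403)
6^32 ≡ 87^2 = 7569 ≡ 315 (mod 403)
6^64 ≡ 315^2 = 99225 ≡ 87 (mod 403)
6^128 ≡ 87^2 = 7569 ≡ 315 (mod 403)
6^256 ≡ 315^2 = 99225 ≡ 87 (mod 403)
402 = 256 + 128 + 16 + 2 in binary powers of 2.
So 6^402 ≡ 87 · 315 · 87 · 36 ≡ 311 (mod 403).
Since 311 ≠ 1, base 6 is a Fermat witness: 403 is composite.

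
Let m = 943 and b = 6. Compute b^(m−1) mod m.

210

6^1 ≡ 6 (mod 943)
6^2 ≡ 6^2 = 36 ≡ 36 (mod 943)
6^4 ≡ 36^2 = 1296 ≡ 353 (mod 943)
6^8 ≡ 353^2 = 124609 ≡ 133 (mod 943)
6^16 ≡ 133^2 = 17689 ≡ 715 (mod 943)
6^32 ≡ 715^2 = 511225 ≡ 119 (mod 943)
6^64 ≡ 119^2 = 14161 ≡ 16 (mod 943)
6^128 ≡ 16^2 = 256 ≡ 256 (mod 943)
6^256 ≡ 256^2 = 65536 ≡ 469 (mod 943)
6^512 ≡ 469^2 = 219961 ≡ 242 (mod 943)
942 = 512 + 256 + 128 + 32 + 8 + 4 + 2 in binary powers of 2.
So 6^942 ≡ 242 · 469 · 256 · 119 · 133 · 353 · 36 ≡ 210 (mod 943).
Since 210 ≠ 1, base 6 is a Fermat witness: 943 is composite.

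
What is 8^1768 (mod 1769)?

935

8^1 ≡ 8 (mod 1769)
8^2 ≡ 8^2 = 64 ≡ 64 (mod 1769)
8^4 ≡ 64^2 = 4096 ≡ 558 (mod 1769)
8^8 ≡ 558^2 = 311364 ≡ 20 (mod 1769)
8^16 ≡ 20^2 = 400 ≡ 400 (mod 1769)
8^32 ≡ 400^2 = 160000 ≡ 790 (mod 1769)
8^64 ≡ 790^2 = 624100 ≡ 1412 (mod 1769)
8^128 ≡ 1412^2 = 1993744 ≡ 81 (mod 1769)
8^256 ≡ 81^2 = 6561 ≡ 1254 (mod 1769)
8^512 ≡ 1254^2 = 1572516 ≡ 1644 (mod 1769)
8^1024 ≡ 1644^2 = 2702736 ≡ 1473 (mod 1769)
1768 = 1024 + 512 + 128 + 64 + 32 + 8 in binary powers of 2.
So 8^1768 ≡ 1473 · 1644 · 81 · 1412 · 790 · 20 ≡ 935 (mod 1769).
Since 935 ≠ 1, base 8 is a Fermat witness: 1769 is composite.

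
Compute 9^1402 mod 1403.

813

9^1 ≡ 9 (mod 1403)
9^2 ≡ 9^2 = 81 ≡ 81 (mod 1403)
9^4 ≡ 81^2 = 6561 ≡ 949 (mod 1403)
9^8 ≡ 949^2 = 900601 ≡ 1278 (mod 1403)
9^16 ≡ 1278^2 = 1633284 ≡ 192 (mod 1403)
9^32 ≡ 192^2 = 36864 ≡ 386 (mod 1403)
9^64 ≡ 386^2 = 148996 ≡ 278 (mod 1403)
9^128 ≡ 278^2 = 77284 ≡ 119 (mod 1403)
9^256 ≡ 119^2 = 14161 ≡ 131 (mod 1403)
9^512 ≡ 131^2 = 17161 ≡ 325 (mod 1403)
9^1024 ≡ 325^2 = 105625 ≡ 400 (mod 1403)
1402 = 1024 + 256 + 64 + 32 + 16 + 8 + 2 in binary powers of 2.
So 9^1402 ≡ 400 · 131 · 278 · 386 · 192 · 1278 · 81 ≡ 813 (mod 1403).
Since 813 ≠ 1, base 9 is a Fermat witness: 1403 is composite.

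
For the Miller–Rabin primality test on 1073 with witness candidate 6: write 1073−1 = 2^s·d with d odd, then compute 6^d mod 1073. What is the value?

1073 − 1 = 1072 = 2^4 · 67, so d = 67.
6^1 ≡ 6 (mod 1073)
6^2 ≡ 6^2 = 36 ≡ 36 (mod 1073)
6^4 ≡ 36^2 = 1296 ≡ 223 (mod 1073)
6^8 ≡ 223^2 = 49729 ≡ 371 (mod 1073)
6^16 ≡ 371^2 = 137641 ≡ 297 (mod 1073)
6^32 ≡ 297^2 = 88209 ≡ 223 (mod 1073)
6^64 ≡ 223^2 = 49729 ≡ 371 (mod 1073)
67 = 64 + 2 + 1 in binary powers of 2.
So 6^67 ≡ 371 · 36 · 6 ≡ 734 (mod 1073).
Squaring chain: 734 → 110 → 297 → 223; never reaches −1, so base 6 is a Miller–Rabin witness that 1073 is composite.

734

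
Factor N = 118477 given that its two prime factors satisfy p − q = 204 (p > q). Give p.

461

Since p = q + 204, we have 118477 = q(q + 204), so q² + 204q − 118477 = 0.
Discriminant: 204² + 4·118477 = 41616 + 473908 = 515524; √515524 = 718.
q = (−204 + 718)/2 = 257, and p = q + 204 = 461.
Check: 257 · 461 = 118477.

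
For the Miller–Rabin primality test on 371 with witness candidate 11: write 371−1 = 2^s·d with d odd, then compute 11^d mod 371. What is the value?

324

371 − 1 = 370 = 2^1 · 185, so d = 185.
11^1 ≡ 11 (mod 371)
11^2 ≡ 11^2 = 121 ≡ 121 (mod 371)
11^4 ≡ 121^2 = 14641 ≡ 172 (mod 371)
11^8 ≡ 172^2 = 29584 ≡ 275 (mod 371)
11^16 ≡ 275^2 = 75625 ≡ 312 (mod 371)
11^32 ≡ 312^2 = 97344 ≡ 142 (mod 371)
11^64 ≡ 142^2 = 20164 ≡ 130 (mod 371)
11^128 ≡ 130^2 = 16900 ≡ 205 (mod 371)
185 = 128 + 32 + 16 + 8 + 1 in binary powers of 2.
So 11^185 ≡ 205 · 142 · 312 · 275 · 11 ≡ 324 (mod 371).
Squaring chain: 324; never reaches −1, so base 11 is a Miller–Rabin witness that 371 is composite.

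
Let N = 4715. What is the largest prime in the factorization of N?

4715 = 5 · 943
943 = 23 · 41
41 is prime.
So 4715 = 5 · 23 · 41; the largest prime factor is 41.

41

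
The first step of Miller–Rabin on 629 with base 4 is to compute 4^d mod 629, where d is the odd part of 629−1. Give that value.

629 − 1 = 628 = 2^2 · 157, so d = 157.
4^1 ≡ 4 (mod 629)
4^2 ≡ 4^2 = 16 ≡ 16 (mod 629)
4^4 ≡ 16^2 = 256 ≡ 256 (mod 629)
4^8 ≡ 256^2 = 65536 ≡ 120 (mod 629)
4^16 ≡ 120^2 = 14400 ≡ 562 (mod 629)
4^32 ≡ 562^2 = 315844 ≡ 86 (mod 629)
4^64 ≡ 86^2 = 7396 ≡ 477 (mod 629)
4^128 ≡ 477^2 = 227529 ≡ 460 (mod 629)
157 = 128 + 16 + 8 + 4 + 1 in binary powers of 2.
So 4^157 ≡ 460 · 562 · 120 · 256 · 4 ≡ 225 (mod 629).
Squaring chain: 225 → 305; never reaches −1, so base 4 is a Miller–Rabin witness that 629 is composite.

225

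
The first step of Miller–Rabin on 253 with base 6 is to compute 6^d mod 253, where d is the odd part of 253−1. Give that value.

18

253 − 1 = 252 = 2^2 · 63, so d = 63.
6^1 ≡ 6 (mod 253)
6^2 ≡ 6^2 = 36 ≡ 36 (mod 253)
6^4 ≡ 36^2 = 1296 ≡ 31 (mod 253)
6^8 ≡ 31^2 = 961 ≡ 202 (mod 253)
6^16 ≡ 202^2 = 40804 ≡ 71 (mod 253)
6^32 ≡ 71^2 = 5041 ≡ 234 (mod 253)
63 = 32 + 16 + 8 + 4 + 2 + 1 in binary powers of 2.
So 6^63 ≡ 234 · 71 · 202 · 31 · 36 · 6 ≡ 18 (mod 253).
Squaring chain: 18 → 71; never reaches −1, so base 6 is a Miller–Rabin witness that 253 is composite.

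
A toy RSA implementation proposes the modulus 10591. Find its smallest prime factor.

7

10591 is odd.
Digit sum 16, not divisible by 3.
Ends in 1: not divisible by 5.
7: 10591 = 7·1513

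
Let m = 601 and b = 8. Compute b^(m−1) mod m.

8^1 ≡ 8 (mod 601)
8^2 ≡ 8^2 = 64 ≡ 64 (mod 601)
8^4 ≡ 64^2 = 4096 ≡ 490 (mod 601)
8^8 ≡ 490^2 = 240100 ≡ 301 (mod 601)
8^16 ≡ 301^2 = 90601 ≡ 451 (mod 601)
8^32 ≡ 451^2 = 203401 ≡ 263 (mod 601)
8^64 ≡ 263^2 = 69169 ≡ 54 (mod 601)
8^128 ≡ 54^2 = 2916 ≡ 512 (mod 601)
8^256 ≡ 512^2 = 262144 ≡ 108 (mod 601)
8^512 ≡ 108^2 = 11664 ≡ 245 (mod 601)
600 = 512 + 64 + 16 + 8 in binary powers of 2.
So 8^600 ≡ 245 · 54 · 451 · 301 ≡ 1 (mod 601).
Since the result is 1, base 8 gives no evidence that 601 is composite.

1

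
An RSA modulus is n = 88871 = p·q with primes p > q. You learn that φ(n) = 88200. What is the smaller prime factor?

181

φ(n) = (p−1)(q−1) = n − (p+q) + 1, so p + q = 88871 − 88200 + 1 = 672.
p and q are the roots of t² − 672t + 88871 = 0.
Discriminant: 672² − 4·88871 = 451584 − 355484 = 96100; √96100 = 310.
q = (672 − 310)/2 = 181, p = (672 + 310)/2 = 491.
Check: 181 · 491 = 88871.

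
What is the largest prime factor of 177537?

83

177537 = 3 · 59179
59179 = 23 · 2573
2573 = 31 · 83
83 is prime.
So 177537 = 3 · 23 · 31 · 83; the largest prime factor is 83.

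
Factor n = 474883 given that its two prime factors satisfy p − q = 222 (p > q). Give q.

587

Since p = q + 222, we have 474883 = q(q + 222), so q² + 222q − 474883 = 0.
Discriminant: 222² + 4·474883 = 49284 + 1899532 = 1948816; √1948816 = 1396.
q = (−222 + 1396)/2 = 587, and p = q + 222 = 809.
Check: 587 · 809 = 474883.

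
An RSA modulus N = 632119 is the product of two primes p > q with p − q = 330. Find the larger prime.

Since p = q + 330, we have 632119 = q(q + 330), so q² + 330q − 632119 = 0.
Discriminant: 330² + 4·632119 = 108900 + 2528476 = 2637376; √2637376 = 1624.
q = (−330 + 1624)/2 = 647, and p = q + 330 = 977.
Check: 647 · 977 = 632119.

977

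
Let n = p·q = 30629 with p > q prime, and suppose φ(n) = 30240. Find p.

φ(n) = (p−1)(q−1) = n − (p+q) + 1, so p + q = 30629 − 30240 + 1 = 390.
p and q are the roots of t² − 390t + 30629 = 0.
Discriminant: 390² − 4·30629 = 152100 − 122516 = 29584; √29584 = 172.
q = (390 − 172)/2 = 109, p = (390 + 172)/2 = 281.
Check: 109 · 281 = 30629.

281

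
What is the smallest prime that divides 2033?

19

2033 is odd.
Digit sum 8, not divisible by 3.
Ends in 3: not divisible by 5.
7: 2033 = 7·290 + 3
11: 2033 = 11·184 + 9
13: 2033 = 13·156 + 5
17: 2033 = 17·119 + 10
19: 2033 = 19·107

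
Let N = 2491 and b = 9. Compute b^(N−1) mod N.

9^1 ≡ 9 (mod 2491)
9^2 ≡ 9^2 = 81 ≡ 81 (mod 2491)
9^4 ≡ 81^2 = 6561 ≡ 1579 (mod 2491)
9^8 ≡ 1579^2 = 2493241 ≡ 2241 (mod 2491)
9^16 ≡ 2241^2 = 5022081 ≡ 225 (mod 2491)
9^32 ≡ 225^2 = 50625 ≡ 805 (mod 2491)
9^64 ≡ 805^2 = 648025 ≡ 365 (mod 2491)
9^128 ≡ 365^2 = 133225 ≡ 1202 (mod 2491)
9^256 ≡ 1202^2 = 1444804 ≡ 24 (mod 2491)
9^512 ≡ 24^2 = 576 ≡ 576 (mod 2491)
9^1024 ≡ 576^2 = 331776 ≡ 473 (mod 2491)
9^2048 ≡ 473^2 = 223729 ≡ 2030 (mod 2491)
2490 = 2048 + 256 + 128 + 32 + 16 + 8 + 2 in binary powers of 2.
So 9^2490 ≡ 2030 · 24 · 1202 · 805 · 225 · 2241 · 81 ≡ 811 (mod 2491).
Since 811 ≠ 1, base 9 is a Fermat witness: 2491 is composite.

811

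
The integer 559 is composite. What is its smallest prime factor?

13

559 is odd.
Digit sum 19, not divisible by 3.
Ends in 9: not divisible by 5.
7: 559 = 7·79 + 6
11: 559 = 11·50 + 9
13: 559 = 13·43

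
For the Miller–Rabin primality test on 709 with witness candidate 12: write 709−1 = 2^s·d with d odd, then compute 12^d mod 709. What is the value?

708

709 − 1 = 708 = 2^2 · 177, so d = 177.
12^1 ≡ 12 (mod 709)
12^2 ≡ 12^2 = 144 ≡ 144 (mod 709)
12^4 ≡ 144^2 = 20736 ≡ 175 (mod 709)
12^8 ≡ 175^2 = 30625 ≡ 138 (mod 709)
12^16 ≡ 138^2 = 19044 ≡ 610 (mod 709)
12^32 ≡ 610^2 = 372100 ≡ 584 (mod 709)
12^64 ≡ 584^2 = 341056 ≡ 27 (mod 709)
12^128 ≡ 27^2 = 729 ≡ 20 (mod 709)
177 = 128 + 32 + 16 + 1 in binary powers of 2.
So 12^177 ≡ 20 · 584 · 610 · 12 ≡ 708 (mod 709).
Since 12^d ≡ 708 (mod 709), base 12 does not prove 709 composite.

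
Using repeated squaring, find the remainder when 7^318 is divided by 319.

53

7^1 ≡ 7 (mod 319)
7^2 ≡ 7^2 = 49 ≡ 49 (mod 319)
7^4 ≡ 49^2 = 2401 ≡ 168 (mod 319)
7^8 ≡ 168^2 = 28224 ≡ 152 (mod 319)
7^16 ≡ 152^2 = 23104 ≡ 136 (mod 319)
7^32 ≡ 136^2 = 18496 ≡ 313 (mod 319)
7^64 ≡ 313^2 = 97969 ≡ 36 (mod 319)
7^128 ≡ 36^2 = 1296 ≡ 20 (mod 319)
7^256 ≡ 20^2 = 400 ≡ 81 (mod 319)
318 = 256 + 32 + 16 + 8 + 4 + 2 in binary powers of 2.
So 7^318 ≡ 81 · 313 · 136 · 152 · 168 · 49 ≡ 53 (mod 319).
Since 53 ≠ 1, base 7 is a Fermat witness: 319 is composite.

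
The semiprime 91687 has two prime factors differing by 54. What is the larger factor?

Since p = q + 54, we have 91687 = q(q + 54), so q² + 54q − 91687 = 0.
Discriminant: 54² + 4·91687 = 2916 + 366748 = 369664; √369664 = 608.
q = (−54 + 608)/2 = 277, and p = q + 54 = 331.
Check: 277 · 331 = 91687.

331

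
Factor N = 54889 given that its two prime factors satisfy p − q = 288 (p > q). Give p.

Since p = q + 288, we have 54889 = q(q + 288), so q² + 288q − 54889 = 0.
Discriminant: 288² + 4·54889 = 82944 + 219556 = 302500; √302500 = 550.
q = (−288 + 550)/2 = 131, and p = q + 288 = 419.
Check: 131 · 419 = 54889.

419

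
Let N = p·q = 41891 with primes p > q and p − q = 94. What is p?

Since p = q + 94, we have 41891 = q(q + 94), so q² + 94q − 41891 = 0.
Discriminant: 94² + 4·41891 = 8836 + 167564 = 176400; √176400 = 420.
q = (−94 + 420)/2 = 163, and p = q + 94 = 257.
Check: 163 · 257 = 41891.

257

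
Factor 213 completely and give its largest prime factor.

213 = 3 · 71
71 is prime.
So 213 = 3 · 71; the largest prime factor is 71.

71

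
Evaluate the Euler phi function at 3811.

3672

Factor: 3811 = 37 · 103.
φ(3811) = (37−1) · (103−1) = 36 · 102 = 3672.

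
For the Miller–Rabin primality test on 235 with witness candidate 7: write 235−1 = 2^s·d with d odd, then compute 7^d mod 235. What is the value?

2

235 − 1 = 234 = 2^1 · 117, so d = 117.
7^1 ≡ 7 (mod 235)
7^2 ≡ 7^2 = 49 ≡ 49 (mod 235)
7^4 ≡ 49^2 = 2401 ≡ 51 (mod 235)
7^8 ≡ 51^2 = 2601 ≡ 16 (mod 235)
7^16 ≡ 16^2 = 256 ≡ 21 (mod 235)
7^32 ≡ 21^2 = 441 ≡ 206 (mod 235)
7^64 ≡ 206^2 = 42436 ≡ 136 (mod 235)
117 = 64 + 32 + 16 + 4 + 1 in binary powers of 2.
So 7^117 ≡ 136 · 206 · 21 · 51 · 7 ≡ 2 (mod 235).
Squaring chain: 2; never reaches −1, so base 7 is a Miller–Rabin witness that 235 is composite.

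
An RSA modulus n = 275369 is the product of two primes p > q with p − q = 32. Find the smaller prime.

509

Since p = q + 32, we have 275369 = q(q + 32), so q² + 32q − 275369 = 0.
Discriminant: 32² + 4·275369 = 1024 + 1101476 = 1102500; √1102500 = 1050.
q = (−32 + 1050)/2 = 509, and p = q + 32 = 541.
Check: 509 · 541 = 275369.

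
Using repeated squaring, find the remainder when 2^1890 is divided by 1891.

1768

2^1 ≡ 2 (mod 1891)
2^2 ≡ 2^2 = 4 ≡ 4 (mod 1891)
2^4 ≡ 4^2 = 16 ≡ 16 (mod 1891)
2^8 ≡ 16^2 = 256 ≡ 256 (mod 1891)
2^16 ≡ 256^2 = 65536 ≡ 1242 (mod 1891)
2^32 ≡ 1242^2 = 1542564 ≡ 1399 (mod 1891)
2^64 ≡ 1399^2 = 1957201 ≡ 16 (mod 1891)
2^128 ≡ 16^2 = 256 ≡ 256 (mod 1891)
2^256 ≡ 256^2 = 65536 ≡ 1242 (mod 1891)
2^512 ≡ 1242^2 = 1542564 ≡ 1399 (mod 1891)
2^1024 ≡ 1399^2 = 1957201 ≡ 16 (mod 1891)
1890 = 1024 + 512 + 256 + 64 + 32 + 2 in binary powers of 2.
So 2^1890 ≡ 16 · 1399 · 1242 · 16 · 1399 · 4 ≡ 1768 (mod 1891).
Since 1768 ≠ 1, base 2 is a Fermat witness: 1891 is composite.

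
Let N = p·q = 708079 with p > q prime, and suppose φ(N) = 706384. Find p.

953

φ(n) = (p−1)(q−1) = n − (p+q) + 1, so p + q = 708079 − 706384 + 1 = 1696.
p and q are the roots of t² − 1696t + 708079 = 0.
Discriminant: 1696² − 4·708079 = 2876416 − 2832316 = 44100; √44100 = 210.
q = (1696 − 210)/2 = 743, p = (1696 + 210)/2 = 953.
Check: 743 · 953 = 708079.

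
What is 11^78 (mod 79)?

11^1 ≡ 11 (mod 79)
11^2 ≡ 11^2 = 121 ≡ 42 (mod 79)
11^4 ≡ 42^2 = 1764 ≡ 26 (mod 79)
11^8 ≡ 26^2 = 676 ≡ 44 (mod 79)
11^16 ≡ 44^2 = 1936 ≡ 40 (mod 79)
11^32 ≡ 40^2 = 1600 ≡ 20 (mod 79)
11^64 ≡ 20^2 = 400 ≡ 5 (mod 79)
78 = 64 + 8 + 4 + 2 in binary powers of 2.
So 11^78 ≡ 5 · 44 · 26 · 42 ≡ 1 (mod 79).
Since the result is 1, base 11 gives no evidence that 79 is composite.

1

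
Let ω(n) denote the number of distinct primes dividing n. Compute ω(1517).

2

1517 = 37 · 41
1517 = 37 · 41, which has 2 distinct prime factors.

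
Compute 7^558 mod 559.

7^1 ≡ 7 (mod 559)
7^2 ≡ 7^2 = 49 ≡ 49 (mod 559)
7^4 ≡ 49^2 = 2401 ≡ 165 (mod 559)
7^8 ≡ 165^2 = 27225 ≡ 393 (mod 559)
7^16 ≡ 393^2 = 154449 ≡ 165 (mod 559)
7^32 ≡ 165^2 = 27225 ≡ 393 (mod 559)
7^64 ≡ 393^2 = 154449 ≡ 165 (mod 559)
7^128 ≡ 165^2 = 27225 ≡ 393 (mod 559)
7^256 ≡ 393^2 = 154449 ≡ 165 (mod 559)
7^512 ≡ 165^2 = 27225 ≡ 393 (mod 559)
558 = 512 + 32 + 8 + 4 + 2 in binary powers of 2.
So 7^558 ≡ 393 · 393 · 393 · 165 · 49 ≡ 259 (mod 559).
Since 259 ≠ 1, base 7 is a Fermat witness: 559 is composite.

259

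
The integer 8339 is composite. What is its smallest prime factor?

8339 is odd.
Digit sum 23, not divisible by 3.
Ends in 9: not divisible by 5.
7: 8339 = 7·1191 + 2
11: 8339 = 11·758 + 1
13: 8339 = 13·641 + 6
17: 8339 = 17·490 + 9
19: 8339 = 19·438 + 17
23: 8339 = 23·362 + 13
29: 8339 = 29·287 + 16
31: 8339 = 31·269

31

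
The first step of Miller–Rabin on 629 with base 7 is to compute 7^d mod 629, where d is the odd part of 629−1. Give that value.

329

629 − 1 = 628 = 2^2 · 157, so d = 157.
7^1 ≡ 7 (mod 629)
7^2 ≡ 7^2 = 49 ≡ 49 (mod 629)
7^4 ≡ 49^2 = 2401 ≡ 514 (mod 629)
7^8 ≡ 514^2 = 264196 ≡ 16 (mod 629)
7^16 ≡ 16^2 = 256 ≡ 256 (mod 629)
7^32 ≡ 256^2 = 65536 ≡ 120 (mod 629)
7^64 ≡ 120^2 = 14400 ≡ 562 (mod 629)
7^128 ≡ 562^2 = 315844 ≡ 86 (mod 629)
157 = 128 + 16 + 8 + 4 + 1 in binary powers of 2.
So 7^157 ≡ 86 · 256 · 16 · 514 · 7 ≡ 329 (mod 629).
Squaring chain: 329 → 53; never reaches −1, so base 7 is a Miller–Rabin witness that 629 is composite.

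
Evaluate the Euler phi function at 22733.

22428

Factor: 22733 = 127 · 179.
φ(22733) = (127−1) · (179−1) = 126 · 178 = 22428.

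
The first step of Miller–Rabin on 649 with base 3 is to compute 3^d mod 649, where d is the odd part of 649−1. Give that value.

649 − 1 = 648 = 2^3 · 81, so d = 81.
3^1 ≡ 3 (mod 649)
3^2 ≡ 3^2 = 9 ≡ 9 (mod 649)
3^4 ≡ 9^2 = 81 ≡ 81 (mod 649)
3^8 ≡ 81^2 = 6561 ≡ 71 (mod 649)
3^16 ≡ 71^2 = 5041 ≡ 498 (mod 649)
3^32 ≡ 498^2 = 248004 ≡ 86 (mod 649)
3^64 ≡ 86^2 = 7396 ≡ 257 (mod 649)
81 = 64 + 16 + 1 in binary powers of 2.
So 3^81 ≡ 257 · 498 · 3 ≡ 399 (mod 649).
Squaring chain: 399 → 196 → 125; never reaches −1, so base 3 is a Miller–Rabin witness that 649 is composite.

399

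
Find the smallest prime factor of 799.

799 is odd.
Digit sum 25, not divisible by 3.
Ends in 9: not divisible by 5.
7: 799 = 7·114 + 1
11: 799 = 11·72 + 7
13: 799 = 13·61 + 6
17: 799 = 17·47

17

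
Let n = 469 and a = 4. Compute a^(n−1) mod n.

4^1 ≡ 4 (mod 469)
4^2 ≡ 4^2 = 16 ≡ 16 (mod 469)
4^4 ≡ 16^2 = 256 ≡ 256 (mod 469)
4^8 ≡ 256^2 = 65536 ≡ 345 (mod 469)
4^16 ≡ 345^2 = 119025 ≡ 368 (mod 469)
4^32 ≡ 368^2 = 135424 ≡ 352 (mod 469)
4^64 ≡ 352^2 = 123904 ≡ 88 (mod 469)
4^128 ≡ 88^2 = 7744 ≡ 240 (mod 469)
4^256 ≡ 240^2 = 57600 ≡ 382 (mod 469)
468 = 256 + 128 + 64 + 16 + 4 in binary powers of 2.
So 4^468 ≡ 382 · 240 · 88 · 368 · 256 ≡ 344 (mod 469).
Since 344 ≠ 1, base 4 is a Fermat witness: 469 is composite.

344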